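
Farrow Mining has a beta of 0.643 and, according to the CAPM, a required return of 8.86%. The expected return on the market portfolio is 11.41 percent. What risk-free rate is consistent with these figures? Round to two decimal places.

4.27%

E(R) = R_f + β(E(R_m) − R_f) = R_f(1 − β) + β·E(R_m)
8.86% = R_f × (1 − 0.643) + 0.643 × 11.41%
8.86% = R_f × 0.357 + 7.33663%
R_f = (8.86% − 7.33663%) / 0.357 = 4.27%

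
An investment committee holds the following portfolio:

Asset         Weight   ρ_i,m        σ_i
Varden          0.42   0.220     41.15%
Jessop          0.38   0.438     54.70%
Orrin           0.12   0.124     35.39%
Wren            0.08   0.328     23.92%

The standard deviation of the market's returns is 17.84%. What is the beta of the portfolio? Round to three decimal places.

0.788

β_Varden = 0.220 × 41.15% / 17.84% = 0.5075
β_Jessop = 0.438 × 54.70% / 17.84% = 1.3430
β_Orrin = 0.124 × 35.39% / 17.84% = 0.2460
β_Wren = 0.328 × 23.92% / 17.84% = 0.4398
β_P = Σ w_i β_i = 0.42×0.5075 + 0.38×1.3430 + 0.12×0.2460 + 0.08×0.4398 = 0.7882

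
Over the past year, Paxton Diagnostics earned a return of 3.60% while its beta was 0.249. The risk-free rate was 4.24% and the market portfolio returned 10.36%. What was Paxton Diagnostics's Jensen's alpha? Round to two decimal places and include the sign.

Market excess return = 10.36% − 4.24% = 6.12%
CAPM benchmark = R_f + β(R_m − R_f) = 4.24% + 0.249 × 6.12% = 5.76388%
α = actual − benchmark = 3.60% − 5.76388% = -2.16%

-2.16%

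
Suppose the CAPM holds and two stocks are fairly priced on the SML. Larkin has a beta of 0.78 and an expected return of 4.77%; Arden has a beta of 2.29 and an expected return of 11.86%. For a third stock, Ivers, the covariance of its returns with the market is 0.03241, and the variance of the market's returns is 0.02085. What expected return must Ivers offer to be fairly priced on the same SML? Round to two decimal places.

MRP = (11.86% − 4.77%) / (2.29 − 0.78) = 4.6954%
R_f = 4.77% − 0.78 × 4.6954% = 1.1076%
β_Ivers = Cov / Var(R_m) = 0.03241 / 0.02085 = 1.5544
E(R_Ivers) = R_f + β × MRP = 1.1076% + 1.5544 × 4.6954% = 8.41%

8.41%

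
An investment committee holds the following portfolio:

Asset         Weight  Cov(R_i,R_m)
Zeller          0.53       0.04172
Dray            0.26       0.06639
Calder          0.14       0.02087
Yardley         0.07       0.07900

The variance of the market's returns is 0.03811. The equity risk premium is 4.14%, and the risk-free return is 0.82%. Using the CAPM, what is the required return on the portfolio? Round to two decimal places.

β_Zeller = 0.04172 / 0.03811 = 1.0947
β_Dray = 0.06639 / 0.03811 = 1.7421
β_Calder = 0.02087 / 0.03811 = 0.5476
β_Yardley = 0.07900 / 0.03811 = 2.0729
β_P = Σ w_i β_i = 0.53×1.0947 + 0.26×1.7421 + 0.14×0.5476 + 0.07×2.0729 = 1.2549
E(R_P) = R_f + β_P × MRP = 0.82% + 1.2549 × 4.14% = 6.02%

6.02%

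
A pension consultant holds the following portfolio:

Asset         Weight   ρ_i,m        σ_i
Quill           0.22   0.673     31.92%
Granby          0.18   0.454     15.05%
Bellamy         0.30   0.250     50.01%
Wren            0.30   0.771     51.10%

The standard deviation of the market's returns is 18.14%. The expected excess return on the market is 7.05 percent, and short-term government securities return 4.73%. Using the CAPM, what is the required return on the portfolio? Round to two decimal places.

13.10%

β_Quill = 0.673 × 31.92% / 18.14% = 1.1842
β_Granby = 0.454 × 15.05% / 18.14% = 0.3767
β_Bellamy = 0.250 × 50.01% / 18.14% = 0.6892
β_Wren = 0.771 × 51.10% / 18.14% = 2.1719
β_P = Σ w_i β_i = 0.22×1.1842 + 0.18×0.3767 + 0.30×0.6892 + 0.30×2.1719 = 1.1867
E(R_P) = R_f + β_P × MRP = 4.73% + 1.1867 × 7.05% = 13.10%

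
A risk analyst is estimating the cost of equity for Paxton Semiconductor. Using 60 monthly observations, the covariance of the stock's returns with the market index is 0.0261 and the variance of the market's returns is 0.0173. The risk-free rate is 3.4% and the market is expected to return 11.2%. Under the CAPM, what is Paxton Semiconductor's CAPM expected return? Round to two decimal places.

15.17%

β = Cov(R_i, R_m) / Var(R_m) = 0.0261 / 0.0173 = 1.5087
MRP = 11.2% − 3.4% = 7.80%
E(R) = R_f + β × MRP = 3.4% + 1.5087 × 7.8% = 15.17%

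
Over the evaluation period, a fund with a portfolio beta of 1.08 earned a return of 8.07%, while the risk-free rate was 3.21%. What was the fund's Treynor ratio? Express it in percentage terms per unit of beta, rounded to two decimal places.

Treynor = (R_P − R_f) / β_P = (8.07% − 3.21%) / 1.0800 = 4.86% / 1.0800 = 4.50%

4.50%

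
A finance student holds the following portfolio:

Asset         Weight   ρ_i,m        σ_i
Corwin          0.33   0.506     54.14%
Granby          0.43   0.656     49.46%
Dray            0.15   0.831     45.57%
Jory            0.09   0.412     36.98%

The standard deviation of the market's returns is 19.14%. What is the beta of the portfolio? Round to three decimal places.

β_Corwin = 0.506 × 54.14% / 19.14% = 1.4313
β_Granby = 0.656 × 49.46% / 19.14% = 1.6952
β_Dray = 0.831 × 45.57% / 19.14% = 1.9785
β_Jory = 0.412 × 36.98% / 19.14% = 0.7960
β_P = Σ w_i β_i = 0.33×1.4313 + 0.43×1.6952 + 0.15×1.9785 + 0.09×0.7960 = 1.5697

1.570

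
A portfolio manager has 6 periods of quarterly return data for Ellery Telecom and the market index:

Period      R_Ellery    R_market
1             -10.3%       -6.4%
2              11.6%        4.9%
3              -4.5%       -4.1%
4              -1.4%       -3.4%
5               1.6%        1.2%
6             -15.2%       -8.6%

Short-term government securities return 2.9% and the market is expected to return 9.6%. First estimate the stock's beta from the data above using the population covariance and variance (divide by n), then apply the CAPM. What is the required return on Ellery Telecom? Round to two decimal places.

Mean R_i = (-10.3 + 11.6 − 4.5 − 1.4 + 1.6 − 15.2) / 6 = -3.0333%
Mean R_m = (-6.4 + 4.9 − 4.1 − 3.4 + 1.2 − 8.6) / 6 = -2.7333%
Σ(R_i − R̄_i)(R_m − R̄_m) = 228.8633  ⇒  Cov = 228.8633 / 6 = 38.1439
Σ(R_m − R̄_m)² = 123.9133  ⇒  Var(R_m) = 123.9133 / 6 = 20.6522
β = Cov / Var(R_m) = 38.1439 / 20.6522 = 1.8470
MRP = 9.6% − 2.9% = 6.70%
E(R) = R_f + β × MRP = 2.9% + 1.8470 × 6.7% = 15.27%

15.27%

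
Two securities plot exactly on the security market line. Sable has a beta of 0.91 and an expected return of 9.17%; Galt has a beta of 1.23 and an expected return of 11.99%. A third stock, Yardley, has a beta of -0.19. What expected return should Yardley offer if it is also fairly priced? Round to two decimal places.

MRP (SML slope) = (11.99% − 9.17%) / (1.23 − 0.91) = 2.82% / 0.32 = 8.8125%
R_f (intercept) = 9.17% − 0.91 × 8.8125% = 1.1506%
E(R_Yardley) = R_f + β × MRP = 1.1506% + -0.19 × 8.8125% = -0.52%

-0.52%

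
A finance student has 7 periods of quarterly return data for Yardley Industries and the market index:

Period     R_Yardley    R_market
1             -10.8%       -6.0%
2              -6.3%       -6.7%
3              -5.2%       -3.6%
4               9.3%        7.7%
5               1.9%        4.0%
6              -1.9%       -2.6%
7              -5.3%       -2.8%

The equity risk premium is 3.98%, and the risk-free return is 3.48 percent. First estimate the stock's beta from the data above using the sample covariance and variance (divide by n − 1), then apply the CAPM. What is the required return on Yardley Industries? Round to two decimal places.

8.14%

Mean R_i = (-10.8 − 6.3 − 5.2 + 9.3 + 1.9 − 1.9 − 5.3) / 7 = -2.6143%
Mean R_m = (-6.0 − 6.7 − 3.6 + 7.7 + 4.0 − 2.6 − 2.8) / 7 = -1.4286%
Σ(R_i − R̄_i)(R_m − R̄_m) = 198.5771  ⇒  Cov = 198.5771 / 6 = 33.0962
Σ(R_m − R̄_m)² = 169.4543  ⇒  Var(R_m) = 169.4543 / 6 = 28.2424
β = Cov / Var(R_m) = 33.0962 / 28.2424 = 1.1719
E(R) = R_f + β × MRP = 3.48% + 1.1719 × 3.98% = 8.14%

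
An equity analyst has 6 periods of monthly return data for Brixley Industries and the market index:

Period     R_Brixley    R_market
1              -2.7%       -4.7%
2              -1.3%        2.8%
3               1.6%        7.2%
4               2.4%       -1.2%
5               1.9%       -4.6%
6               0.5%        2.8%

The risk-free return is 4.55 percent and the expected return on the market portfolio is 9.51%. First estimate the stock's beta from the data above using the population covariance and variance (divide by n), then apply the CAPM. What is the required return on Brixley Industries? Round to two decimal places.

4.97%

Mean R_i = (-2.7 − 1.3 + 1.6 + 2.4 + 1.9 + 0.5) / 6 = 0.4000%
Mean R_m = (-4.7 + 2.8 + 7.2 − 1.2 − 4.6 + 2.8) / 6 = 0.3833%
Σ(R_i − R̄_i)(R_m − R̄_m) = 9.4300  ⇒  Cov = 9.4300 / 6 = 1.5717
Σ(R_m − R̄_m)² = 111.3283  ⇒  Var(R_m) = 111.3283 / 6 = 18.5547
β = Cov / Var(R_m) = 1.5717 / 18.5547 = 0.0847
MRP = 9.51% − 4.55% = 4.96%
E(R) = R_f + β × MRP = 4.55% + 0.0847 × 4.96% = 4.97%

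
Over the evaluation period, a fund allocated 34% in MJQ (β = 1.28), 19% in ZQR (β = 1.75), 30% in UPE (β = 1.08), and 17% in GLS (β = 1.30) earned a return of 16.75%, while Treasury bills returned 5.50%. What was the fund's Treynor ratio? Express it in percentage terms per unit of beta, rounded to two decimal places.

β_P = 0.34×1.28 + 0.19×1.75 + 0.30×1.08 + 0.17×1.30 = 1.3127
Treynor = (R_P − R_f) / β_P = (16.75% − 5.50%) / 1.3127 = 11.25% / 1.3127 = 8.57%

8.57%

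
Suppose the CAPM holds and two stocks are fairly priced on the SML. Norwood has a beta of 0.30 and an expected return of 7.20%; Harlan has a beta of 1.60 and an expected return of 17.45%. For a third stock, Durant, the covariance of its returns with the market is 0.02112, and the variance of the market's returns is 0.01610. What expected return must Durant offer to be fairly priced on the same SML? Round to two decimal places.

15.18%

MRP = (17.45% − 7.20%) / (1.60 − 0.30) = 7.8846%
R_f = 7.20% − 0.30 × 7.8846% = 4.8346%
β_Durant = Cov / Var(R_m) = 0.02112 / 0.01610 = 1.3118
E(R_Durant) = R_f + β × MRP = 4.8346% + 1.3118 × 7.8846% = 15.18%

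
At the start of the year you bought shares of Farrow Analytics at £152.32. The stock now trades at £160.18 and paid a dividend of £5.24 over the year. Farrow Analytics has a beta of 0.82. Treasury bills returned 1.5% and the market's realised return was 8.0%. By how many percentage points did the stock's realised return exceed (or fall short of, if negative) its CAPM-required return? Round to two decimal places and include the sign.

Realised HPR = (P1 + D1 − P0) / P0 = (160.18 + 5.24 − 152.32) / 152.32 = 13.10 / 152.32 = 8.6003%
MRP = 8.0% − 1.5% = 6.50%
CAPM required = R_f + β·MRP = 1.5% + 0.82 × 6.5% = 6.8300%
α = realised − required = 8.6003% − 6.8300% = +1.77%

+1.77%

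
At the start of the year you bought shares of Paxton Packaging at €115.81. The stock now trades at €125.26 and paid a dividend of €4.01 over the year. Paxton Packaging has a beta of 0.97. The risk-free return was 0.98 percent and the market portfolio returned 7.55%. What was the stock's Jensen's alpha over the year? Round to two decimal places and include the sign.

+4.27%

Realised HPR = (P1 + D1 − P0) / P0 = (125.26 + 4.01 − 115.81) / 115.81 = 13.46 / 115.81 = 11.6225%
MRP = 7.55% − 0.98% = 6.57%
CAPM required = R_f + β·MRP = 0.98% + 0.97 × 6.57% = 7.3529%
α = realised − required = 11.6225% − 7.3529% = +4.27%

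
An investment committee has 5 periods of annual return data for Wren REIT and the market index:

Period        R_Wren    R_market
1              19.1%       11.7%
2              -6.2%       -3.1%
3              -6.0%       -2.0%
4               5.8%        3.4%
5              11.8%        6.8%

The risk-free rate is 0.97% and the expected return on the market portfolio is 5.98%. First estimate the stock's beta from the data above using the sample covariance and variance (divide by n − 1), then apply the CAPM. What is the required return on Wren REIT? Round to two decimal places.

Mean R_i = (19.1 − 6.2 − 6.0 + 5.8 + 11.8) / 5 = 4.9000%
Mean R_m = (11.7 − 3.1 − 2.0 + 3.4 + 6.8) / 5 = 3.3600%
Σ(R_i − R̄_i)(R_m − R̄_m) = 272.3300  ⇒  Cov = 272.3300 / 4 = 68.0825
Σ(R_m − R̄_m)² = 151.8520  ⇒  Var(R_m) = 151.8520 / 4 = 37.9630
β = Cov / Var(R_m) = 68.0825 / 37.9630 = 1.7934
MRP = 5.98% − 0.97% = 5.01%
E(R) = R_f + β × MRP = 0.97% + 1.7934 × 5.01% = 9.95%

9.95%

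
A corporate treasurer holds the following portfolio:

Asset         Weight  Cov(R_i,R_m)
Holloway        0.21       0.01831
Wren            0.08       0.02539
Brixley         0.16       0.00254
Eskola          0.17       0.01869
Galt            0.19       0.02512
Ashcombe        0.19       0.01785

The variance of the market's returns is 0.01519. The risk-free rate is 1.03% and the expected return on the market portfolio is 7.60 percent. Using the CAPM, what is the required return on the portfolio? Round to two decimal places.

β_Holloway = 0.01831 / 0.01519 = 1.2054
β_Wren = 0.02539 / 0.01519 = 1.6715
β_Brixley = 0.00254 / 0.01519 = 0.1672
β_Eskola = 0.01869 / 0.01519 = 1.2304
β_Galt = 0.02512 / 0.01519 = 1.6537
β_Ashcombe = 0.01785 / 0.01519 = 1.1751
β_P = Σ w_i β_i = 0.21×1.2054 + 0.08×1.6715 + 0.16×0.1672 + 0.17×1.2304 + 0.19×1.6537 + 0.19×1.1751 = 1.1602
MRP = 7.60% − 1.03% = 6.57%
E(R_P) = R_f + β_P × MRP = 1.03% + 1.1602 × 6.57% = 8.65%

8.65%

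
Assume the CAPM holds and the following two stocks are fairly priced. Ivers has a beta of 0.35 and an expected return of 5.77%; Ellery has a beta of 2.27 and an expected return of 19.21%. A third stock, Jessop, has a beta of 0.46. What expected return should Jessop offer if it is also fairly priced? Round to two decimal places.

MRP (SML slope) = (19.21% − 5.77%) / (2.27 − 0.35) = 13.44% / 1.92 = 7.0000%
R_f (intercept) = 5.77% − 0.35 × 7.0000% = 3.3200%
E(R_Jessop) = R_f + β × MRP = 3.3200% + 0.46 × 7.0000% = 6.54%

6.54%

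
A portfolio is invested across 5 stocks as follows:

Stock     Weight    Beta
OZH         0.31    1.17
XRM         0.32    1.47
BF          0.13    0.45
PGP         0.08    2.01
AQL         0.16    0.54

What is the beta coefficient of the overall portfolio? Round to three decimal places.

β_P = Σ w_i β_i = 0.31×1.17 + 0.32×1.47 + 0.13×0.45 + 0.08×2.01 + 0.16×0.54 = 1.1388

1.139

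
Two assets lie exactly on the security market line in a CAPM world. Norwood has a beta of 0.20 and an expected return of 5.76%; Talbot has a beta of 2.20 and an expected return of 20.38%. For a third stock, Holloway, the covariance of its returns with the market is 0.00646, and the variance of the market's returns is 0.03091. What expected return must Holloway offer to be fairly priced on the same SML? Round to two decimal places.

MRP = (20.38% − 5.76%) / (2.20 − 0.20) = 7.3100%
R_f = 5.76% − 0.20 × 7.3100% = 4.2980%
β_Holloway = Cov / Var(R_m) = 0.00646 / 0.03091 = 0.2090
E(R_Holloway) = R_f + β × MRP = 4.2980% + 0.2090 × 7.3100% = 5.83%

5.83%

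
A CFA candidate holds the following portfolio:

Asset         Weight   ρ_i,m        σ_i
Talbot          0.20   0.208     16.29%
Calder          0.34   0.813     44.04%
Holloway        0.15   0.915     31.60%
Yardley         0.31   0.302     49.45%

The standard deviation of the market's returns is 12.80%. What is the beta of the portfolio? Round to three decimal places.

1.705

β_Talbot = 0.208 × 16.29% / 12.80% = 0.2647
β_Calder = 0.813 × 44.04% / 12.80% = 2.7972
β_Holloway = 0.915 × 31.60% / 12.80% = 2.2589
β_Yardley = 0.302 × 49.45% / 12.80% = 1.1667
β_P = Σ w_i β_i = 0.20×0.2647 + 0.34×2.7972 + 0.15×2.2589 + 0.31×1.1667 = 1.7045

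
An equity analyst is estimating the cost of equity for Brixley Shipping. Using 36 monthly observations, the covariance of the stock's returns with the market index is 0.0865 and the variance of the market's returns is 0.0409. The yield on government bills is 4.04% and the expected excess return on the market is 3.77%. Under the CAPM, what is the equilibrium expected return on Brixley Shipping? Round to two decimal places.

12.01%

β = Cov(R_i, R_m) / Var(R_m) = 0.0865 / 0.0409 = 2.1149
E(R) = R_f + β × MRP = 4.04% + 2.1149 × 3.77% = 12.01%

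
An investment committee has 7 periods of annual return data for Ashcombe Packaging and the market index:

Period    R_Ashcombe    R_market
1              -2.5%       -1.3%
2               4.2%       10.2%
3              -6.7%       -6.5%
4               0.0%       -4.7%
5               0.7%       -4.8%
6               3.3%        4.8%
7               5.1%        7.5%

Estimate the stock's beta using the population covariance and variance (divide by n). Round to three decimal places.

0.511

Mean R_i = (-2.5 + 4.2 − 6.7 + 0.0 + 0.7 + 3.3 + 5.1) / 7 = 0.5857%
Mean R_m = (-1.3 + 10.2 − 6.5 − 4.7 − 4.8 + 4.8 + 7.5) / 7 = 0.7429%
Σ(R_i − R̄_i)(R_m − R̄_m) = 137.3243  ⇒  Cov = 137.3243 / 7 = 19.6178
Σ(R_m − R̄_m)² = 268.5371  ⇒  Var(R_m) = 268.5371 / 7 = 38.3624
β = Cov / Var(R_m) = 19.6178 / 38.3624 = 0.5114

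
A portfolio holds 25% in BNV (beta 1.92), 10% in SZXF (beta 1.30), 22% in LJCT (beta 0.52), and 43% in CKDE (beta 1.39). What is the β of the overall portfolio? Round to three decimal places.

β_P = Σ w_i β_i = 0.25×1.92 + 0.10×1.30 + 0.22×0.52 + 0.43×1.39 = 1.3221

1.322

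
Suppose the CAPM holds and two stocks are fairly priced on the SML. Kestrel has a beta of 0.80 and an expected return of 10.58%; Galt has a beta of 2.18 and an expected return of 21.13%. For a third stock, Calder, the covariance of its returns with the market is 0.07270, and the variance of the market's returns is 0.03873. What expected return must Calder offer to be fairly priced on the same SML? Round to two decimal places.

MRP = (21.13% − 10.58%) / (2.18 − 0.80) = 7.6449%
R_f = 10.58% − 0.80 × 7.6449% = 4.4641%
β_Calder = Cov / Var(R_m) = 0.07270 / 0.03873 = 1.8771
E(R_Calder) = R_f + β × MRP = 4.4641% + 1.8771 × 7.6449% = 18.81%

18.81%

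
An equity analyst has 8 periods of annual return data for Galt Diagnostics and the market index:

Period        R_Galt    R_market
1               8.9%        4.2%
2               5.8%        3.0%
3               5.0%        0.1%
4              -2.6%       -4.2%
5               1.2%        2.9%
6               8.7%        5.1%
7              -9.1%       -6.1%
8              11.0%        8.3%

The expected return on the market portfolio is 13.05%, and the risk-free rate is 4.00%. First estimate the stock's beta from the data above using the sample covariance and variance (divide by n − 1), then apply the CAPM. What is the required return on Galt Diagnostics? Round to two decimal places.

Mean R_i = (8.9 + 5.8 + 5.0 − 2.6 + 1.2 + 8.7 − 9.1 + 11.0) / 8 = 3.6125%
Mean R_m = (4.2 + 3.0 + 0.1 − 4.2 + 2.9 + 5.1 − 6.1 + 8.3) / 8 = 1.6625%
Σ(R_i − R̄_i)(R_m − R̄_m) = 212.8138  ⇒  Cov = 212.8138 / 7 = 30.4020
Σ(R_m − R̄_m)² = 162.6988  ⇒  Var(R_m) = 162.6988 / 7 = 23.2427
β = Cov / Var(R_m) = 30.4020 / 23.2427 = 1.3080
MRP = 13.05% − 4.00% = 9.05%
E(R) = R_f + β × MRP = 4.00% + 1.3080 × 9.05% = 15.84%

15.84%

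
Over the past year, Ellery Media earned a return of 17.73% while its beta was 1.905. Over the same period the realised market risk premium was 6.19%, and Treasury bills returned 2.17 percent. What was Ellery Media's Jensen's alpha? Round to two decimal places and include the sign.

CAPM benchmark = R_f + β(R_m − R_f) = 2.17% + 1.905 × 6.19% = 13.96195%
α = actual − benchmark = 17.73% − 13.96195% = +3.77%

+3.77%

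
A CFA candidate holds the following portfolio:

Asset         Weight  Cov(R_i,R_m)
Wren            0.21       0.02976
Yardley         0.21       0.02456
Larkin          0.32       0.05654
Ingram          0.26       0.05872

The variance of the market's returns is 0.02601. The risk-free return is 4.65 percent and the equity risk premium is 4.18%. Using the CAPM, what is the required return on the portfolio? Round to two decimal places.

11.84%

β_Wren = 0.02976 / 0.02601 = 1.1442
β_Yardley = 0.02456 / 0.02601 = 0.9443
β_Larkin = 0.05654 / 0.02601 = 2.1738
β_Ingram = 0.05872 / 0.02601 = 2.2576
β_P = Σ w_i β_i = 0.21×1.1442 + 0.21×0.9443 + 0.32×2.1738 + 0.26×2.2576 = 1.7212
E(R_P) = R_f + β_P × MRP = 4.65% + 1.7212 × 4.18% = 11.84%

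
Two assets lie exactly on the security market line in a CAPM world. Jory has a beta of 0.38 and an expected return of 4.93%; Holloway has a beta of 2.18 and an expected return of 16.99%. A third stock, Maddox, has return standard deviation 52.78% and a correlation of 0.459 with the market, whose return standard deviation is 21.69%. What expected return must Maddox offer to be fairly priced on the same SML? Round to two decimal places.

MRP = (16.99% − 4.93%) / (2.18 − 0.38) = 6.7000%
R_f = 4.93% − 0.38 × 6.7000% = 2.3840%
β_Maddox = ρ·σ_i/σ_m = 0.459 × 52.78 / 21.69 = 1.1169
E(R_Maddox) = R_f + β × MRP = 2.3840% + 1.1169 × 6.7000% = 9.87%

9.87%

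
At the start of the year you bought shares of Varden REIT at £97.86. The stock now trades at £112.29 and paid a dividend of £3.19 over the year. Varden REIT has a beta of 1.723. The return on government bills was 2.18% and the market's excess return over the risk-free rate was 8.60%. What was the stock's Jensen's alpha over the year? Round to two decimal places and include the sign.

Realised HPR = (P1 + D1 − P0) / P0 = (112.29 + 3.19 − 97.86) / 97.86 = 17.62 / 97.86 = 18.0053%
CAPM required = R_f + β·MRP = 2.18% + 1.723 × 8.60% = 16.99780%
α = realised − required = 18.0053% − 16.99780% = +1.01%

+1.01%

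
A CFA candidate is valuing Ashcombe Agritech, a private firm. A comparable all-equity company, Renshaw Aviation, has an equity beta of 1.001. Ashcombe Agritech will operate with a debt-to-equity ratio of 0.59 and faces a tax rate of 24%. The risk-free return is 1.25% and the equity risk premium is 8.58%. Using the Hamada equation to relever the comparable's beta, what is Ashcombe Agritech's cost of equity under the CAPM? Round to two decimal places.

β_L = β_U × [1 + (1 − t)(D/E)] = 1.001 × [1 + (1 − 0.24) × 0.59]
    = 1.001 × [1 + 0.76 × 0.59] = 1.001 × 1.4484 = 1.4498
E(R) = R_f + β_L × MRP = 1.25% + 1.4498 × 8.58% = 13.69%

13.69%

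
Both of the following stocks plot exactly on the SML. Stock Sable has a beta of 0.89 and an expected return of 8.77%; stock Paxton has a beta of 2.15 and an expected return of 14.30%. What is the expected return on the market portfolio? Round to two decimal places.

Both satisfy E(R) = R_f + β·MRP, so the slope of the SML is
MRP = (14.30% − 8.77%) / (2.15 − 0.89) = 5.53% / 1.26 = 4.3889%
R_f = E(R_Sable) − β_Sable·MRP = 8.77% − 0.89 × 4.3889% = 4.8639%
E(R_m) = R_f + MRP = 4.8639% + 4.3889% = 9.25%

9.25%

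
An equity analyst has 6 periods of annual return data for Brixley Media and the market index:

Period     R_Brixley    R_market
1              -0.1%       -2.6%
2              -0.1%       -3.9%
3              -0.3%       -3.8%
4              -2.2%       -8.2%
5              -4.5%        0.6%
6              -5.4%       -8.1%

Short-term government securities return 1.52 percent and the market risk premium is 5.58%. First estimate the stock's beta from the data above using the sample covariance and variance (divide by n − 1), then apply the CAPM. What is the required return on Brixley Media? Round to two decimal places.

2.13%

Mean R_i = (-0.1 − 0.1 − 0.3 − 2.2 − 4.5 − 5.4) / 6 = -2.1000%
Mean R_m = (-2.6 − 3.9 − 3.8 − 8.2 + 0.6 − 8.1) / 6 = -4.3333%
Σ(R_i − R̄_i)(R_m − R̄_m) = 6.2700  ⇒  Cov = 6.2700 / 5 = 1.2540
Σ(R_m − R̄_m)² = 56.9533  ⇒  Var(R_m) = 56.9533 / 5 = 11.3907
β = Cov / Var(R_m) = 1.2540 / 11.3907 = 0.1101
E(R) = R_f + β × MRP = 1.52% + 0.1101 × 5.58% = 2.13%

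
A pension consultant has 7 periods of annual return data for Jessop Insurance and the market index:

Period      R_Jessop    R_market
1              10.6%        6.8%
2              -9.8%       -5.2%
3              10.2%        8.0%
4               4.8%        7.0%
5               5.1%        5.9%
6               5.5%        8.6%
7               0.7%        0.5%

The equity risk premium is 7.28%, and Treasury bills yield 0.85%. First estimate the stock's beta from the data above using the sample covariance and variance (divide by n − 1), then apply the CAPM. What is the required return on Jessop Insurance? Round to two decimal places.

10.09%

Mean R_i = (10.6 − 9.8 + 10.2 + 4.8 + 5.1 + 5.5 + 0.7) / 7 = 3.8714%
Mean R_m = (6.8 − 5.2 + 8.0 + 7.0 + 5.9 + 8.6 + 0.5) / 7 = 4.5143%
Σ(R_i − R̄_i)(R_m − R̄_m) = 193.6429  ⇒  Cov = 193.6429 / 6 = 32.2738
Σ(R_m − R̄_m)² = 152.6486  ⇒  Var(R_m) = 152.6486 / 6 = 25.4414
β = Cov / Var(R_m) = 32.2738 / 25.4414 = 1.2686
E(R) = R_f + β × MRP = 0.85% + 1.2686 × 7.28% = 10.09%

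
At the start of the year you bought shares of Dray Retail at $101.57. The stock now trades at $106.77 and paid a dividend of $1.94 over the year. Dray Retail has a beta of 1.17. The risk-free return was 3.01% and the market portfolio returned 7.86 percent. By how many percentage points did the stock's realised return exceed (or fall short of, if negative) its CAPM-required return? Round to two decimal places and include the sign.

-1.65%

Realised HPR = (P1 + D1 − P0) / P0 = (106.77 + 1.94 − 101.57) / 101.57 = 7.14 / 101.57 = 7.0296%
MRP = 7.86% − 3.01% = 4.85%
CAPM required = R_f + β·MRP = 3.01% + 1.17 × 4.85% = 8.6845%
α = realised − required = 7.0296% − 8.6845% = -1.65%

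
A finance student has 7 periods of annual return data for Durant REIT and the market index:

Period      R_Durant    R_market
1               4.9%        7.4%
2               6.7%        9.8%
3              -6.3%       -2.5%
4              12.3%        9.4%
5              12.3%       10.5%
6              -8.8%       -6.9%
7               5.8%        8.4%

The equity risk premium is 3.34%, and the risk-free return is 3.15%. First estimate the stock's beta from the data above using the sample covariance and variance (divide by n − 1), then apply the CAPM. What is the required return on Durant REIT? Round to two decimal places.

Mean R_i = (4.9 + 6.7 − 6.3 + 12.3 + 12.3 − 8.8 + 5.8) / 7 = 3.8429%
Mean R_m = (7.4 + 9.8 − 2.5 + 9.4 + 10.5 − 6.9 + 8.4) / 7 = 5.1571%
Σ(R_i − R̄_i)(R_m − R̄_m) = 333.1529  ⇒  Cov = 333.1529 / 6 = 55.5255
Σ(R_m − R̄_m)² = 287.6571  ⇒  Var(R_m) = 287.6571 / 6 = 47.9429
β = Cov / Var(R_m) = 55.5255 / 47.9429 = 1.1582
E(R) = R_f + β × MRP = 3.15% + 1.1582 × 3.34% = 7.02%

7.02%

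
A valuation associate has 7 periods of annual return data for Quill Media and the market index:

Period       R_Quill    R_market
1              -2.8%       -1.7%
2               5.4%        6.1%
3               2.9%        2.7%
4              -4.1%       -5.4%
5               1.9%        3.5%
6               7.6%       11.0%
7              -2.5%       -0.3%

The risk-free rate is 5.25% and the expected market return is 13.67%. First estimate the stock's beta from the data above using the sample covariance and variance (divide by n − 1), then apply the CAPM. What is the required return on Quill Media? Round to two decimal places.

12.01%

Mean R_i = (-2.8 + 5.4 + 2.9 − 4.1 + 1.9 + 7.6 − 2.5) / 7 = 1.2000%
Mean R_m = (-1.7 + 6.1 + 2.7 − 5.4 + 3.5 + 11.0 − 0.3) / 7 = 2.2714%
Σ(R_i − R̄_i)(R_m − R̄_m) = 139.5900  ⇒  Cov = 139.5900 / 6 = 23.2650
Σ(R_m − R̄_m)² = 173.7743  ⇒  Var(R_m) = 173.7743 / 6 = 28.9624
β = Cov / Var(R_m) = 23.2650 / 28.9624 = 0.8033
MRP = 13.67% − 5.25% = 8.42%
E(R) = R_f + β × MRP = 5.25% + 0.8033 × 8.42% = 12.01%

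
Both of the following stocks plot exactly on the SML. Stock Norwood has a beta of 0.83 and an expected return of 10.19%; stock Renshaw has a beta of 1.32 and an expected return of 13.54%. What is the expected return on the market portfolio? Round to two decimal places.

Both satisfy E(R) = R_f + β·MRP, so the slope of the SML is
MRP = (13.54% − 10.19%) / (1.32 − 0.83) = 3.35% / 0.49 = 6.8367%
R_f = E(R_Norwood) − β_Norwood·MRP = 10.19% − 0.83 × 6.8367% = 4.5155%
E(R_m) = R_f + MRP = 4.5155% + 6.8367% = 11.35%

11.35%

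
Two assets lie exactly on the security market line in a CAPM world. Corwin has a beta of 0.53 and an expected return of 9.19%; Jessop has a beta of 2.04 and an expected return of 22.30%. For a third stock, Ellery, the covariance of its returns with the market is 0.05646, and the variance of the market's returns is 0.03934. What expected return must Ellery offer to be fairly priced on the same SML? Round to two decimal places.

17.05%

MRP = (22.30% − 9.19%) / (2.04 − 0.53) = 8.6821%
R_f = 9.19% − 0.53 × 8.6821% = 4.5885%
β_Ellery = Cov / Var(R_m) = 0.05646 / 0.03934 = 1.4352
E(R_Ellery) = R_f + β × MRP = 4.5885% + 1.4352 × 8.6821% = 17.05%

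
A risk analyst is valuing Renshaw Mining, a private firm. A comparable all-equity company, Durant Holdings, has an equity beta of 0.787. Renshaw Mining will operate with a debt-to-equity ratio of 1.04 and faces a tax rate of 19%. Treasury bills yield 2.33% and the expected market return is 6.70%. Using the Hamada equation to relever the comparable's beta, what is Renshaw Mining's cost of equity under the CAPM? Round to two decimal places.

β_L = β_U × [1 + (1 − t)(D/E)] = 0.787 × [1 + (1 − 0.19) × 1.04]
    = 0.787 × [1 + 0.81 × 1.04] = 0.787 × 1.8424 = 1.4500
MRP = 6.70% − 2.33% = 4.37%
E(R) = R_f + β_L × MRP = 2.33% + 1.4500 × 4.37% = 8.67%

8.67%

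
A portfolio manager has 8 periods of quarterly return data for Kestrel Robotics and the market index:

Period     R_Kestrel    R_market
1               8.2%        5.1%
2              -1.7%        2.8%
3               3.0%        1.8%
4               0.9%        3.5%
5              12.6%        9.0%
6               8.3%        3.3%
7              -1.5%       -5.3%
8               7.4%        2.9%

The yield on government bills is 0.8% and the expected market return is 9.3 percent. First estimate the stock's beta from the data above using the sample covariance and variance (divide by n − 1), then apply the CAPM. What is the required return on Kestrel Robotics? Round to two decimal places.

Mean R_i = (8.2 − 1.7 + 3.0 + 0.9 + 12.6 + 8.3 − 1.5 + 7.4) / 8 = 4.6500%
Mean R_m = (5.1 + 2.8 + 1.8 + 3.5 + 9.0 + 3.3 − 5.3 + 2.9) / 8 = 2.8875%
Σ(R_i − R̄_i)(R_m − R̄_m) = 108.3950  ⇒  Cov = 108.3950 / 7 = 15.4850
Σ(R_m − R̄_m)² = 111.0288  ⇒  Var(R_m) = 111.0288 / 7 = 15.8613
β = Cov / Var(R_m) = 15.4850 / 15.8613 = 0.9763
MRP = 9.3% − 0.8% = 8.50%
E(R) = R_f + β × MRP = 0.8% + 0.9763 × 8.5% = 9.10%

9.10%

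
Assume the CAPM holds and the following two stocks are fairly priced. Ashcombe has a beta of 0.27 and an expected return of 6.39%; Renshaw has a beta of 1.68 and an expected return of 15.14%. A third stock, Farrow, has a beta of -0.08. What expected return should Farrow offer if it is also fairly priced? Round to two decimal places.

4.22%

MRP (SML slope) = (15.14% − 6.39%) / (1.68 − 0.27) = 8.75% / 1.41 = 6.2057%
R_f (intercept) = 6.39% − 0.27 × 6.2057% = 4.7145%
E(R_Farrow) = R_f + β × MRP = 4.7145% + -0.08 × 6.2057% = 4.22%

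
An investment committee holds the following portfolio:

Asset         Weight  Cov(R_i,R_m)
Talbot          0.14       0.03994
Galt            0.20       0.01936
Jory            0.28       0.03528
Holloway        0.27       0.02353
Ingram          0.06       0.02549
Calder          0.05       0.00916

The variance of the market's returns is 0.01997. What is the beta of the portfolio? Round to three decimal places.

β_Talbot = 0.03994 / 0.01997 = 2.0000
β_Galt = 0.01936 / 0.01997 = 0.9695
β_Jory = 0.03528 / 0.01997 = 1.7666
β_Holloway = 0.02353 / 0.01997 = 1.1783
β_Ingram = 0.02549 / 0.01997 = 1.2764
β_Calder = 0.00916 / 0.01997 = 0.4587
β_P = Σ w_i β_i = 0.14×2.0000 + 0.20×0.9695 + 0.28×1.7666 + 0.27×1.1783 + 0.06×1.2764 + 0.05×0.4587 = 1.3862

1.386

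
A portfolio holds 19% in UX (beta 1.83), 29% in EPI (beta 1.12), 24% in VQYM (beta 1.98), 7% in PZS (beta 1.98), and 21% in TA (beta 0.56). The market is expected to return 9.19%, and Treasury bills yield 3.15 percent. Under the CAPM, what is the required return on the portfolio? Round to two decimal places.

β_P = Σ w_i β_i = 0.19×1.83 + 0.29×1.12 + 0.24×1.98 + 0.07×1.98 + 0.21×0.56 = 1.4039
MRP = 9.19% − 3.15% = 6.04%
E(R_P) = R_f + β_P × MRP = 3.15% + 1.4039 × 6.04% = 11.63%

11.63%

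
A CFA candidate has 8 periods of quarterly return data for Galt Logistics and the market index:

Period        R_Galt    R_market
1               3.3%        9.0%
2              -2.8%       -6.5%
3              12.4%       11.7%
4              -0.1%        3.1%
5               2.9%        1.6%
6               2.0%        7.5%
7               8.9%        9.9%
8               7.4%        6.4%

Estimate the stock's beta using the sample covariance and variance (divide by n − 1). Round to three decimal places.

0.694

Mean R_i = (3.3 − 2.8 + 12.4 − 0.1 + 2.9 + 2.0 + 8.9 + 7.4) / 8 = 4.2500%
Mean R_m = (9.0 − 6.5 + 11.7 + 3.1 + 1.6 + 7.5 + 9.9 + 6.4) / 8 = 5.3375%
Σ(R_i − R̄_i)(R_m − R̄_m) = 166.3050  ⇒  Cov = 166.3050 / 7 = 23.7579
Σ(R_m − R̄_m)² = 239.6188  ⇒  Var(R_m) = 239.6188 / 7 = 34.2313
β = Cov / Var(R_m) = 23.7579 / 34.2313 = 0.6940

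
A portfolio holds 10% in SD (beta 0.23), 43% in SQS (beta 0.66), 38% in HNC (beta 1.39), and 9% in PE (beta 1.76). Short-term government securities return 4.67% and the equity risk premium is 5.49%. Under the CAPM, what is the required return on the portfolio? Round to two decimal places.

β_P = Σ w_i β_i = 0.10×0.23 + 0.43×0.66 + 0.38×1.39 + 0.09×1.76 = 0.9934
E(R_P) = R_f + β_P × MRP = 4.67% + 0.9934 × 5.49% = 10.12%

10.12%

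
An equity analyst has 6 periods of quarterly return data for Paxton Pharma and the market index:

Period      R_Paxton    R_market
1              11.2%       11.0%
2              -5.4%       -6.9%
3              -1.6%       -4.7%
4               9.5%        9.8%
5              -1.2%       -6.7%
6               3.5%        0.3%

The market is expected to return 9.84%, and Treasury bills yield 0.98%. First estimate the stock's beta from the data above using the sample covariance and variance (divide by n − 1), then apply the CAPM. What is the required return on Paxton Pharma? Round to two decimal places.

8.02%

Mean R_i = (11.2 − 5.4 − 1.6 + 9.5 − 1.2 + 3.5) / 6 = 2.6667%
Mean R_m = (11.0 − 6.9 − 4.7 + 9.8 − 6.7 + 0.3) / 6 = 0.4667%
Σ(R_i − R̄_i)(R_m − R̄_m) = 262.7033  ⇒  Cov = 262.7033 / 5 = 52.5407
Σ(R_m − R̄_m)² = 330.4133  ⇒  Var(R_m) = 330.4133 / 5 = 66.0827
β = Cov / Var(R_m) = 52.5407 / 66.0827 = 0.7951
MRP = 9.84% − 0.98% = 8.86%
E(R) = R_f + β × MRP = 0.98% + 0.7951 × 8.86% = 8.02%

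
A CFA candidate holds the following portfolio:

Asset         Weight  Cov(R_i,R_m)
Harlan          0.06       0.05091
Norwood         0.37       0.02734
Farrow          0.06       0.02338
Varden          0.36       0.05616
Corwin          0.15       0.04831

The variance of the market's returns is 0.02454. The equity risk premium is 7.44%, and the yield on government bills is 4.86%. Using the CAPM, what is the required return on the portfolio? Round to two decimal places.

17.60%

β_Harlan = 0.05091 / 0.02454 = 2.0746
β_Norwood = 0.02734 / 0.02454 = 1.1141
β_Farrow = 0.02338 / 0.02454 = 0.9527
β_Varden = 0.05616 / 0.02454 = 2.2885
β_Corwin = 0.04831 / 0.02454 = 1.9686
β_P = Σ w_i β_i = 0.06×2.0746 + 0.37×1.1141 + 0.06×0.9527 + 0.36×2.2885 + 0.15×1.9686 = 1.7130
E(R_P) = R_f + β_P × MRP = 4.86% + 1.7130 × 7.44% = 17.60%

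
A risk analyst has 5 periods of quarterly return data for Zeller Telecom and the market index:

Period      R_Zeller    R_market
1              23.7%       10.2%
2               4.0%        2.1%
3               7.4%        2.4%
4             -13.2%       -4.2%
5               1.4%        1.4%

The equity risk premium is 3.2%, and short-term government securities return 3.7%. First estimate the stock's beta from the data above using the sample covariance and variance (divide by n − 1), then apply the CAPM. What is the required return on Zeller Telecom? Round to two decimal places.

Mean R_i = (23.7 + 4.0 + 7.4 − 13.2 + 1.4) / 5 = 4.6600%
Mean R_m = (10.2 + 2.1 + 2.4 − 4.2 + 1.4) / 5 = 2.3800%
Σ(R_i − R̄_i)(R_m − R̄_m) = 269.8460  ⇒  Cov = 269.8460 / 4 = 67.4615
Σ(R_m − R̄_m)² = 105.4880  ⇒  Var(R_m) = 105.4880 / 4 = 26.3720
β = Cov / Var(R_m) = 67.4615 / 26.3720 = 2.5581
E(R) = R_f + β × MRP = 3.7% + 2.5581 × 3.2% = 11.89%

11.89%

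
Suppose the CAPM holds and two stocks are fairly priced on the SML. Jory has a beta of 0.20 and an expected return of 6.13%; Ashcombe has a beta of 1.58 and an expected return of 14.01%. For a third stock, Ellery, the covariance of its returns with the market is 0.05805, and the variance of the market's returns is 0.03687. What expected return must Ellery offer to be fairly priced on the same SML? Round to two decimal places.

MRP = (14.01% − 6.13%) / (1.58 − 0.20) = 5.7101%
R_f = 6.13% − 0.20 × 5.7101% = 4.9880%
β_Ellery = Cov / Var(R_m) = 0.05805 / 0.03687 = 1.5745
E(R_Ellery) = R_f + β × MRP = 4.9880% + 1.5745 × 5.7101% = 13.98%

13.98%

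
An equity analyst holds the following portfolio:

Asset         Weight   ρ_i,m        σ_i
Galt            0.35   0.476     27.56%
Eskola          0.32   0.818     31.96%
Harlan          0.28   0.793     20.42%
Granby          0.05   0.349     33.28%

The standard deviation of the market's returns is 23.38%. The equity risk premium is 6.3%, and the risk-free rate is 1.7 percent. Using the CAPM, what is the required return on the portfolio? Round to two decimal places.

6.57%

β_Galt = 0.476 × 27.56% / 23.38% = 0.5611
β_Eskola = 0.818 × 31.96% / 23.38% = 1.1182
β_Harlan = 0.793 × 20.42% / 23.38% = 0.6926
β_Granby = 0.349 × 33.28% / 23.38% = 0.4968
β_P = Σ w_i β_i = 0.35×0.5611 + 0.32×1.1182 + 0.28×0.6926 + 0.05×0.4968 = 0.7730
E(R_P) = R_f + β_P × MRP = 1.7% + 0.7730 × 6.3% = 6.57%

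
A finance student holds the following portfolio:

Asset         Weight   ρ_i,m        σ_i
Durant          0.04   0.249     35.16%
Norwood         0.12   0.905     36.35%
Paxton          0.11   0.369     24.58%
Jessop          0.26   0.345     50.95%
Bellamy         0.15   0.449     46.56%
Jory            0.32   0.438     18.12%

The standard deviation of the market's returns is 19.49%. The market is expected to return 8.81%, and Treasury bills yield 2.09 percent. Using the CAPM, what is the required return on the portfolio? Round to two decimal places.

7.45%

β_Durant = 0.249 × 35.16% / 19.49% = 0.4492
β_Norwood = 0.905 × 36.35% / 19.49% = 1.6879
β_Paxton = 0.369 × 24.58% / 19.49% = 0.4654
β_Jessop = 0.345 × 50.95% / 19.49% = 0.9019
β_Bellamy = 0.449 × 46.56% / 19.49% = 1.0726
β_Jory = 0.438 × 18.12% / 19.49% = 0.4072
β_P = Σ w_i β_i = 0.04×0.4492 + 0.12×1.6879 + 0.11×0.4654 + 0.26×0.9019 + 0.15×1.0726 + 0.32×0.4072 = 0.7974
MRP = 8.81% − 2.09% = 6.72%
E(R_P) = R_f + β_P × MRP = 2.09% + 0.7974 × 6.72% = 7.45%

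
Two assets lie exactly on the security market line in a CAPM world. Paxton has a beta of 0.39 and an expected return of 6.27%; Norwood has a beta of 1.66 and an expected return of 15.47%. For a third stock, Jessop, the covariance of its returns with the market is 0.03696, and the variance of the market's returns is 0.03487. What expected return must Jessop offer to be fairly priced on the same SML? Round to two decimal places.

MRP = (15.47% − 6.27%) / (1.66 − 0.39) = 7.2441%
R_f = 6.27% − 0.39 × 7.2441% = 3.4448%
β_Jessop = Cov / Var(R_m) = 0.03696 / 0.03487 = 1.0599
E(R_Jessop) = R_f + β × MRP = 3.4448% + 1.0599 × 7.2441% = 11.12%

11.12%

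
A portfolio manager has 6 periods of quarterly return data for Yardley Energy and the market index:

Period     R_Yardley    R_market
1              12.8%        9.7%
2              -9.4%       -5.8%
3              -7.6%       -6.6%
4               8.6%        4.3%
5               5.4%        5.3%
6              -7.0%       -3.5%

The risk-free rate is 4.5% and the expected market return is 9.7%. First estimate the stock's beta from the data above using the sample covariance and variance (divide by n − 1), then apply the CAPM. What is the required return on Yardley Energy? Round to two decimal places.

11.73%

Mean R_i = (12.8 − 9.4 − 7.6 + 8.6 + 5.4 − 7.0) / 6 = 0.4667%
Mean R_m = (9.7 − 5.8 − 6.6 + 4.3 + 5.3 − 3.5) / 6 = 0.5667%
Σ(R_i − R̄_i)(R_m − R̄_m) = 317.3533  ⇒  Cov = 317.3533 / 5 = 63.4707
Σ(R_m − R̄_m)² = 228.1933  ⇒  Var(R_m) = 228.1933 / 5 = 45.6387
β = Cov / Var(R_m) = 63.4707 / 45.6387 = 1.3907
MRP = 9.7% − 4.5% = 5.20%
E(R) = R_f + β × MRP = 4.5% + 1.3907 × 5.2% = 11.73%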